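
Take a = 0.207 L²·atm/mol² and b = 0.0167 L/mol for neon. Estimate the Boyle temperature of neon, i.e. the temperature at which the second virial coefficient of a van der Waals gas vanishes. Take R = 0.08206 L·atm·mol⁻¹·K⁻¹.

T_B ≈ 151.1 K

For a van der Waals gas the second virial coefficient B₂ = b − a/(RT) vanishes at T_B = a/(Rb).
T_B = 0.207/(0.08206×0.0167) = 0.207/0.0013704 = 151.1 K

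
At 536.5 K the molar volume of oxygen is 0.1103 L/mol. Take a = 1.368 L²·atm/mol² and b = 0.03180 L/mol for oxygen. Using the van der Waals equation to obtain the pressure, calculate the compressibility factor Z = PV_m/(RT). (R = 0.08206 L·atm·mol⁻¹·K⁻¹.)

P = RT/(V_m − b) − a/V_m² = (0.08206)(536.5)/(0.1103 − 0.03180) − 1.368/(0.1103)²
  = 44.025/0.078500 − 112.44 = 560.83 − 112.44 = 448.39 atm
Z = PV_m/(RT) = (448.39)(0.1103)/((0.08206)(536.5)) = 49.457/44.025 = 1.123

Z ≈ 1.123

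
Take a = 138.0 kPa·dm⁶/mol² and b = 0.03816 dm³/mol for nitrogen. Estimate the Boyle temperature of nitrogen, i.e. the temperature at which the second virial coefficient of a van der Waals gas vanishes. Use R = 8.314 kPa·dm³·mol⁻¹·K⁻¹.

T_B ≈ 435.0 K

For a van der Waals gas the second virial coefficient B₂ = b − a/(RT) vanishes at T_B = a/(Rb).
T_B = 138.0/(8.314×0.03816) = 138.0/0.31726 = 435.0 K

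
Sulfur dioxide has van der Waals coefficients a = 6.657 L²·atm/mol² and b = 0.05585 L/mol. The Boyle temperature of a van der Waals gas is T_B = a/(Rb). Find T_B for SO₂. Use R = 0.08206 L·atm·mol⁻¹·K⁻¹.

T_B ≈ 1453 K

For a van der Waals gas the second virial coefficient B₂ = b − a/(RT) vanishes at T_B = a/(Rb).
T_B = 6.657/(0.08206×0.05585) = 6.657/0.0045831 = 1453 K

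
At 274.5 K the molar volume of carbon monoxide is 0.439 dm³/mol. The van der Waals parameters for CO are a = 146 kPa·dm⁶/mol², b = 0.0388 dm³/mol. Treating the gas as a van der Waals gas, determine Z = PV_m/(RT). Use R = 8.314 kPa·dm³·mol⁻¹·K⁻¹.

Z ≈ 0.9512

P = RT/(V_m − b) − a/V_m² = (8.314)(274.5)/(0.439 − 0.0388) − 146/(0.439)²
  = 2282.2/0.40020 − 757.57 = 5702.6 − 757.57 = 4945.0 kPa
Z = PV_m/(RT) = (4945.0)(0.439)/((8.314)(274.5)) = 2170.9/2282.2 = 0.9512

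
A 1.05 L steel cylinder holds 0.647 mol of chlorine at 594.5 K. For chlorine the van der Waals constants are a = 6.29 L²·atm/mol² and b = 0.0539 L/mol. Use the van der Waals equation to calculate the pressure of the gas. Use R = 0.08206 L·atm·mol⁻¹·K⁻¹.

P ≈ 28.71 atm

P = nRT/(V − nb) − a n²/V²
nRT/(V − nb) = (0.647)(0.08206)(594.5)/(1.05 − 0.647×0.0539) = 31.564/1.0151 = 31.094 atm
a n²/V² = (6.29)(0.647)²/(1.05)² = 2.3883 atm
P = 31.094 − 2.3883 = 28.71 atm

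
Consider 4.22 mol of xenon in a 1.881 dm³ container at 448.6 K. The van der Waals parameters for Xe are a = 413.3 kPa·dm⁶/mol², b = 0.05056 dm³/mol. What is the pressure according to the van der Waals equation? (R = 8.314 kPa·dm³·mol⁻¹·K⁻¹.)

P = nRT/(V − nb) − a n²/V²
nRT/(V − nb) = (4.22)(8.314)(448.6)/(1.881 − 4.22×0.05056) = 15739/1.6676 = 9438.1 kPa
a n²/V² = (413.3)(4.22)²/(1.881)² = 2080.2 kPa
P = 9438.1 − 2080.2 = 7358 kPa

P ≈ 7358 kPa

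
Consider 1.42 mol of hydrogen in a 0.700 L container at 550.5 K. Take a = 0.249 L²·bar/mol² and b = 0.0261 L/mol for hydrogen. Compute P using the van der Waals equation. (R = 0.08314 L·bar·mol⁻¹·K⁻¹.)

P ≈ 97.01 bar

P = nRT/(V − nb) − a n²/V²
nRT/(V − nb) = (1.42)(0.08314)(550.5)/(0.700 − 1.42×0.0261) = 64.991/0.66294 = 98.035 bar
a n²/V² = (0.249)(1.42)²/(0.700)² = 1.0247 bar
P = 98.035 − 1.0247 = 97.01 bar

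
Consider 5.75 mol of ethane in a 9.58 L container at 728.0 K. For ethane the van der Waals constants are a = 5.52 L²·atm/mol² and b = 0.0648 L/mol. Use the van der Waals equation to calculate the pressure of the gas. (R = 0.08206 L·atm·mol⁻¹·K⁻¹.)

P = nRT/(V − nb) − a n²/V²
nRT/(V − nb) = (5.75)(0.08206)(728.0)/(9.58 − 5.75×0.0648) = 343.50/9.2074 = 37.307 atm
a n²/V² = (5.52)(5.75)²/(9.58)² = 1.9886 atm
P = 37.307 − 1.9886 = 35.32 atm

P ≈ 35.32 atm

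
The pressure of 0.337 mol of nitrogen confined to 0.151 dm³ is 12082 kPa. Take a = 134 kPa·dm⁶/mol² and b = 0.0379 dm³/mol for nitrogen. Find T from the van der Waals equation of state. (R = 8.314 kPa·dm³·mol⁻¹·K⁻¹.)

T ≈ 629.0 K

T = (P + a n²/V²)(V − nb)/(nR)
P + a n²/V² = 12082 + (134)(0.337)²/(0.151)² = 12749 kPa
V − nb = 0.151 − (0.337)(0.0379) = 0.13823 dm³
T = (12749)(0.13823)/((0.337)(8.314)) = 629.0 K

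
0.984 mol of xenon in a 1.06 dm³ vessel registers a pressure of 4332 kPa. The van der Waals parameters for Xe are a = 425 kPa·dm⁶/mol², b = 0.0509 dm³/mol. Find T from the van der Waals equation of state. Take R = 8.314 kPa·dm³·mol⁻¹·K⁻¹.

T = (P + a n²/V²)(V − nb)/(nR)
P + a n²/V² = 4332 + (425)(0.984)²/(1.06)² = 4698.2 kPa
V − nb = 1.06 − (0.984)(0.0509) = 1.0099 dm³
T = (4698.2)(1.0099)/((0.984)(8.314)) = 580.0 K

T ≈ 580.0 K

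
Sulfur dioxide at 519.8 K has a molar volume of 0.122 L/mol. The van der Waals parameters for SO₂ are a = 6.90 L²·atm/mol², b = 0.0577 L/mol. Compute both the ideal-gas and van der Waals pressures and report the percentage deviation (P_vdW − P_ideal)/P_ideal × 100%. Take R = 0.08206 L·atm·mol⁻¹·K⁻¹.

-42.86 %

Ideal: P_ideal = RT/V_m = (0.08206)(519.8)/0.122 = 349.629 atm
vdW: P = RT/(V_m − b) − a/V_m² = 42.6548/0.0643000 − 6.90/0.0148840 = 663.372 − 463.585 = 199.787 atm
% deviation = (199.787 − 349.629)/349.629 × 100% = -42.86%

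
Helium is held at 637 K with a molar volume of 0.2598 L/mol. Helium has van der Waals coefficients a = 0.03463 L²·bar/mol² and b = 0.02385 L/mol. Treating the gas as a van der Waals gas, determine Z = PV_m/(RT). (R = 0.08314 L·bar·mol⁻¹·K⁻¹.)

Z ≈ 1.099

P = RT/(V_m − b) − a/V_m² = (0.08314)(637)/(0.2598 − 0.02385) − 0.03463/(0.2598)²
  = 52.960/0.23595 − 0.51307 = 224.45 − 0.51307 = 223.94 bar
Z = PV_m/(RT) = (223.94)(0.2598)/((0.08314)(637)) = 58.180/52.960 = 1.099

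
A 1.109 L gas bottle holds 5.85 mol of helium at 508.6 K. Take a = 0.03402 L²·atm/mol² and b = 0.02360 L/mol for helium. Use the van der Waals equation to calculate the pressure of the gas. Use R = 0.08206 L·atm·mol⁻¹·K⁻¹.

P = nRT/(V − nb) − a n²/V²
nRT/(V − nb) = (5.85)(0.08206)(508.6)/(1.109 − 5.85×0.02360) = 244.15/0.97094 = 251.46 atm
a n²/V² = (0.03402)(5.85)²/(1.109)² = 0.94664 atm
P = 251.46 − 0.94664 = 250.5 atm

P ≈ 250.5 atm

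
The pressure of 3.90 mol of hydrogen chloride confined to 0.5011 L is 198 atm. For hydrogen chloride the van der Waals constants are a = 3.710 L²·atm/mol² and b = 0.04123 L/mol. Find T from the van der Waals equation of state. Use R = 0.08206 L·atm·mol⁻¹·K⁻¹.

T = (P + a n²/V²)(V − nb)/(nR)
P + a n²/V² = 198 + (3.710)(3.90)²/(0.5011)² = 422.73 atm
V − nb = 0.5011 − (3.90)(0.04123) = 0.34030 L
T = (422.73)(0.34030)/((3.90)(0.08206)) = 449.5 K

T ≈ 449.5 K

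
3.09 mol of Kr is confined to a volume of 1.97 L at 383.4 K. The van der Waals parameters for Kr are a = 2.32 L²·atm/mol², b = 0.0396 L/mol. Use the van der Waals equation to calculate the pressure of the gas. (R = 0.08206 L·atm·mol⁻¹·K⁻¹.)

P = nRT/(V − nb) − a n²/V²
nRT/(V − nb) = (3.09)(0.08206)(383.4)/(1.97 − 3.09×0.0396) = 97.217/1.8476 = 52.618 atm
a n²/V² = (2.32)(3.09)²/(1.97)² = 5.7078 atm
P = 52.618 − 5.7078 = 46.91 atm

P ≈ 46.91 atm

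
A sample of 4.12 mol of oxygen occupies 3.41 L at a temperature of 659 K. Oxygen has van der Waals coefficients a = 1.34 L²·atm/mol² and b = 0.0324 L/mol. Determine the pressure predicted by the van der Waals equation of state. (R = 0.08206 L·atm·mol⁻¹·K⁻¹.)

P ≈ 66.04 atm

P = nRT/(V − nb) − a n²/V²
nRT/(V − nb) = (4.12)(0.08206)(659)/(3.41 − 4.12×0.0324) = 222.80/3.2765 = 67.999 atm
a n²/V² = (1.34)(4.12)²/(3.41)² = 1.9561 atm
P = 67.999 − 1.9561 = 66.04 atm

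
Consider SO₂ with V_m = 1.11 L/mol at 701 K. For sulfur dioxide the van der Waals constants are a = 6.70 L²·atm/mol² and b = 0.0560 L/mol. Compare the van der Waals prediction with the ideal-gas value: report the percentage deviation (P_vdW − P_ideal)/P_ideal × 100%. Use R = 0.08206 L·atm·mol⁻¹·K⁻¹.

Ideal: P_ideal = RT/V_m = (0.08206)(701)/1.11 = 51.8235 atm
vdW: P = RT/(V_m − b) − a/V_m² = 57.5241/1.05400 − 6.70/1.23210 = 54.5769 − 5.43787 = 49.1390 atm
% deviation = (49.1390 − 51.8235)/51.8235 × 100% = -5.18%

-5.18 %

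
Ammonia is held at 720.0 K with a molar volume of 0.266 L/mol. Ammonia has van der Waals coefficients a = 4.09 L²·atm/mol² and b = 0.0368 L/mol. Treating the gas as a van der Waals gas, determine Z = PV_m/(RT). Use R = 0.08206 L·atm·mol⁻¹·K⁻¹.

P = RT/(V_m − b) − a/V_m² = (0.08206)(720.0)/(0.266 − 0.0368) − 4.09/(0.266)²
  = 59.083/0.22920 − 57.804 = 257.78 − 57.804 = 199.98 atm
Z = PV_m/(RT) = (199.98)(0.266)/((0.08206)(720.0)) = 53.195/59.083 = 0.9003

Z ≈ 0.9003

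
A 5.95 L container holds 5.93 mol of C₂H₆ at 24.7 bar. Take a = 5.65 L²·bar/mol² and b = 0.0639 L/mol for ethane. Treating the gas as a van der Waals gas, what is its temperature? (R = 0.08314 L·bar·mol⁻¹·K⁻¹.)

T = (P + a n²/V²)(V − nb)/(nR)
P + a n²/V² = 24.7 + (5.65)(5.93)²/(5.95)² = 30.312 bar
V − nb = 5.95 − (5.93)(0.0639) = 5.5711 L
T = (30.312)(5.5711)/((5.93)(0.08314)) = 342.5 K

T ≈ 342.5 K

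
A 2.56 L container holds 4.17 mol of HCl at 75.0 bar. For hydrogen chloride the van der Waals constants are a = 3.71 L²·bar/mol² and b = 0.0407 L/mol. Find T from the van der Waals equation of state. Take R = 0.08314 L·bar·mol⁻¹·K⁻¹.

T = (P + a n²/V²)(V − nb)/(nR)
P + a n²/V² = 75.0 + (3.71)(4.17)²/(2.56)² = 84.844 bar
V − nb = 2.56 − (4.17)(0.0407) = 2.3903 L
T = (84.844)(2.3903)/((4.17)(0.08314)) = 585.0 K

T ≈ 585.0 K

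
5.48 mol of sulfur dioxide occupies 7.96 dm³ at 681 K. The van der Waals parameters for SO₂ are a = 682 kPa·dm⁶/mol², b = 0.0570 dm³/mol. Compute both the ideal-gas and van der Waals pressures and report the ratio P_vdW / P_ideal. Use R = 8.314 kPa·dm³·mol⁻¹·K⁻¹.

Ideal: P_ideal = nRT/V = (5.48)(8.314)(681)/7.96 = 3897.85 kPa
vdW: P = nRT/(V − nb) − a n²/V² = 31026.9/7.64764 − 20480.7/63.3616 = 4057.06 − 323.235 = 3733.83 kPa
Ratio = 3733.83/3897.85 = 0.9579

P_vdW / P_ideal ≈ 0.9579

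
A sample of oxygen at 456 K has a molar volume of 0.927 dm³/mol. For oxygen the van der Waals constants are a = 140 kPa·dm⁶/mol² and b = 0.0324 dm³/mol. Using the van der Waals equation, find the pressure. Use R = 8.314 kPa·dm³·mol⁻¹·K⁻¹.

P = RT/(V_m − b) − a/V_m²
RT/(V_m − b) = (8.314)(456)/(0.927 − 0.0324) = 3791.2/0.89460 = 4237.9 kPa
a/V_m² = 140/(0.927)² = 162.92 kPa
P = 4237.9 − 162.92 = 4075 kPa

P ≈ 4075 kPa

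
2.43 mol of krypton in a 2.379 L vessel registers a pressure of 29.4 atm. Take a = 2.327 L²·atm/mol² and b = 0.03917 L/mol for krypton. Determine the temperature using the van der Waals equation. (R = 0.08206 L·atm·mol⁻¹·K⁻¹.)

T ≈ 364.5 K

T = (P + a n²/V²)(V − nb)/(nR)
P + a n²/V² = 29.4 + (2.327)(2.43)²/(2.379)² = 31.828 atm
V − nb = 2.379 − (2.43)(0.03917) = 2.2838 L
T = (31.828)(2.2838)/((2.43)(0.08206)) = 364.5 K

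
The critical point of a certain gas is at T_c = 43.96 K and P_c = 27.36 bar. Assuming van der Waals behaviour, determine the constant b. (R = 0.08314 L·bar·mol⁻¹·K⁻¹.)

b ≈ 0.01670 L/mol

From T_c = 8a/(27Rb) and P_c = a/(27b²): b = R T_c/(8 P_c).
b = (0.08314)(43.96)/(8×27.36) = 3.6548/218.88 = 0.01670 L/mol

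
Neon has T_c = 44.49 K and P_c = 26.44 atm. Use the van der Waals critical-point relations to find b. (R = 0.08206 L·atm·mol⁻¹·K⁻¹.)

b ≈ 0.01726 L/mol

From T_c = 8a/(27Rb) and P_c = a/(27b²): b = R T_c/(8 P_c).
b = (0.08206)(44.49)/(8×26.44) = 3.6508/211.52 = 0.01726 L/mol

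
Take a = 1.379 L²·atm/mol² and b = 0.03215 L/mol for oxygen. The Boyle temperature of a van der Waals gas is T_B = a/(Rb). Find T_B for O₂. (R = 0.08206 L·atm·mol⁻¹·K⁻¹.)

For a van der Waals gas the second virial coefficient B₂ = b − a/(RT) vanishes at T_B = a/(Rb).
T_B = 1.379/(0.08206×0.03215) = 1.379/0.0026382 = 522.7 K

T_B ≈ 522.7 K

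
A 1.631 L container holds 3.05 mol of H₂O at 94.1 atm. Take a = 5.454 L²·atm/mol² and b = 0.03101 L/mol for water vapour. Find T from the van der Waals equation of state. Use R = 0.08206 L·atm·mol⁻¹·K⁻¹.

T ≈ 694.7 K

T = (P + a n²/V²)(V − nb)/(nR)
P + a n²/V² = 94.1 + (5.454)(3.05)²/(1.631)² = 113.17 atm
V − nb = 1.631 − (3.05)(0.03101) = 1.5364 L
T = (113.17)(1.5364)/((3.05)(0.08206)) = 694.7 K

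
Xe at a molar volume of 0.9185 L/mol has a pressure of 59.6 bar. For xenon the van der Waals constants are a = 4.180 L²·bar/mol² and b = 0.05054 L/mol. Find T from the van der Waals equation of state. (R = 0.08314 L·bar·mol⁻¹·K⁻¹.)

T ≈ 673.9 K

T = (P + a/V_m²)(V_m − b)/R
P + a/V_m² = 59.6 + 4.180/(0.9185)² = 64.555 bar
V_m − b = 0.9185 − 0.05054 = 0.86796 L/mol
T = (64.555)(0.86796)/0.08314 = 673.9 K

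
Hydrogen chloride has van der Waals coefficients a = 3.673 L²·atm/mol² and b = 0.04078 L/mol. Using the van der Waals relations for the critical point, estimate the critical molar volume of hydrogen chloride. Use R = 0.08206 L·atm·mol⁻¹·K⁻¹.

For a van der Waals gas, V_m,c = 3b.
V_m,c = 3×0.04078 = 0.1223 L/mol

V_m,c ≈ 0.1223 L/mol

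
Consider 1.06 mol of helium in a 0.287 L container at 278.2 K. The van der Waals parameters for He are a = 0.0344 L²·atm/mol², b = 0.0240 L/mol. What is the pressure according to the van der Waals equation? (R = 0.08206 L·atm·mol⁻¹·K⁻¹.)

P ≈ 92.05 atm

P = nRT/(V − nb) − a n²/V²
nRT/(V − nb) = (1.06)(0.08206)(278.2)/(0.287 − 1.06×0.0240) = 24.199/0.26156 = 92.518 atm
a n²/V² = (0.0344)(1.06)²/(0.287)² = 0.46925 atm
P = 92.518 − 0.46925 = 92.05 atm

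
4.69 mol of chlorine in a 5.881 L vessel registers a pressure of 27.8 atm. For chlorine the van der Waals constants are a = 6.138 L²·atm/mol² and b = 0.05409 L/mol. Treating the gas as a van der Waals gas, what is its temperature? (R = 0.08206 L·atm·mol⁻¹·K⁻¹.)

T ≈ 463.6 K

T = (P + a n²/V²)(V − nb)/(nR)
P + a n²/V² = 27.8 + (6.138)(4.69)²/(5.881)² = 31.704 atm
V − nb = 5.881 − (4.69)(0.05409) = 5.6273 L
T = (31.704)(5.6273)/((4.69)(0.08206)) = 463.6 K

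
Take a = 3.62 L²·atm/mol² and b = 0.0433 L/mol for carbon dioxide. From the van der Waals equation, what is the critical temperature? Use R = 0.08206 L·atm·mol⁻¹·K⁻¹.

T_c ≈ 301.9 K

For a van der Waals gas, T_c = 8a/(27Rb).
T_c = 8×3.62/(27×0.08206×0.0433) = 28.960/0.095936 = 301.9 K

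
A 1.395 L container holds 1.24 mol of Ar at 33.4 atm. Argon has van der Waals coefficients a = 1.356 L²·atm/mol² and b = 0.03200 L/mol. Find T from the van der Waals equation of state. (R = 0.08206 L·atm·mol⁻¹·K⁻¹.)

T ≈ 459.1 K

T = (P + a n²/V²)(V − nb)/(nR)
P + a n²/V² = 33.4 + (1.356)(1.24)²/(1.395)² = 34.471 atm
V − nb = 1.395 − (1.24)(0.03200) = 1.3553 L
T = (34.471)(1.3553)/((1.24)(0.08206)) = 459.1 K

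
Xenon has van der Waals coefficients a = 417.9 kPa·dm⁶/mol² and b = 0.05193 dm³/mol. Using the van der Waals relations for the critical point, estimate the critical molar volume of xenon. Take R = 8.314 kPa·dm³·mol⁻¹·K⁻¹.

For a van der Waals gas, V_m,c = 3b.
V_m,c = 3×0.05193 = 0.1558 dm³/mol

V_m,c ≈ 0.1558 dm³/mol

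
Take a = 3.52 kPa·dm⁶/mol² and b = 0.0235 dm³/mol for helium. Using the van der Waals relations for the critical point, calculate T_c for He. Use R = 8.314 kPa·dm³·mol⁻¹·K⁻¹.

For a van der Waals gas, T_c = 8a/(27Rb).
T_c = 8×3.52/(27×8.314×0.0235) = 28.160/5.2752 = 5.338 K

T_c ≈ 5.338 K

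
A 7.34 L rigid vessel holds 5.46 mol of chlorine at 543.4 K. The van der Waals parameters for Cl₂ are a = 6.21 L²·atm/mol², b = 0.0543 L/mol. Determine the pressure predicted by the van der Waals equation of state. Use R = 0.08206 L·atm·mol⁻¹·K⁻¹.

P ≈ 31.13 atm

P = nRT/(V − nb) − a n²/V²
nRT/(V − nb) = (5.46)(0.08206)(543.4)/(7.34 − 5.46×0.0543) = 243.47/7.0435 = 34.567 atm
a n²/V² = (6.21)(5.46)²/(7.34)² = 3.4363 atm
P = 34.567 − 3.4363 = 31.13 atm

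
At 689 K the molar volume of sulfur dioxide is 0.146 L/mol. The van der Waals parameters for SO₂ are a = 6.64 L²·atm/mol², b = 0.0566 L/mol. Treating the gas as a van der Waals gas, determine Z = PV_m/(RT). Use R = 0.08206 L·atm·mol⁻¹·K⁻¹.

P = RT/(V_m − b) − a/V_m² = (0.08206)(689)/(0.146 − 0.0566) − 6.64/(0.146)²
  = 56.539/0.089400 − 311.50 = 632.43 − 311.50 = 320.93 atm
Z = PV_m/(RT) = (320.93)(0.146)/((0.08206)(689)) = 46.856/56.539 = 0.8287

Z ≈ 0.8287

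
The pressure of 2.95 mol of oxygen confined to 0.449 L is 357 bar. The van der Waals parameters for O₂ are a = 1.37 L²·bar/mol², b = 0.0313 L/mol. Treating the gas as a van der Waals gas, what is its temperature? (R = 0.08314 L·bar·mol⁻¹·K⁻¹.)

T ≈ 605.2 K

T = (P + a n²/V²)(V − nb)/(nR)
P + a n²/V² = 357 + (1.37)(2.95)²/(0.449)² = 416.14 bar
V − nb = 0.449 − (2.95)(0.0313) = 0.35667 L
T = (416.14)(0.35667)/((2.95)(0.08314)) = 605.2 K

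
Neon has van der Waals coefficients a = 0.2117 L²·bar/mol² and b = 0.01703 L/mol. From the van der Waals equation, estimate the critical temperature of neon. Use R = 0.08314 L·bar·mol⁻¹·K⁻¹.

For a van der Waals gas, T_c = 8a/(27Rb).
T_c = 8×0.2117/(27×0.08314×0.01703) = 1.6936/0.038229 = 44.30 K

T_c ≈ 44.30 K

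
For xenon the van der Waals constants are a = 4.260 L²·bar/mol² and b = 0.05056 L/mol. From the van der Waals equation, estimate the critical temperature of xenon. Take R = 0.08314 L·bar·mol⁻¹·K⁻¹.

For a van der Waals gas, T_c = 8a/(27Rb).
T_c = 8×4.260/(27×0.08314×0.05056) = 34.080/0.11350 = 300.3 K

T_c ≈ 300.3 K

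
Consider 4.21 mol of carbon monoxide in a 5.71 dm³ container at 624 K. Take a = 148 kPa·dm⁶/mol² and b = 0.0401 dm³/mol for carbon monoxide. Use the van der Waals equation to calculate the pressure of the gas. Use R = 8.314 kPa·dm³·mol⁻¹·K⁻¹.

P ≈ 3861 kPa

P = nRT/(V − nb) − a n²/V²
nRT/(V − nb) = (4.21)(8.314)(624)/(5.71 − 4.21×0.0401) = 21841/5.5412 = 3941.6 kPa
a n²/V² = (148)(4.21)²/(5.71)² = 80.455 kPa
P = 3941.6 − 80.455 = 3861 kPa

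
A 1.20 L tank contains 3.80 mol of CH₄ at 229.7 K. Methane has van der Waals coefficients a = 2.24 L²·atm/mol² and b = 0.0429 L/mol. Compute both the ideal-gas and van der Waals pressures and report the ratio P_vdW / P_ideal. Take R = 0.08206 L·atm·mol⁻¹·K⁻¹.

Ideal: P_ideal = nRT/V = (3.80)(0.08206)(229.7)/1.20 = 59.6891 atm
vdW: P = nRT/(V − nb) − a n²/V² = 71.6269/1.03698 − 32.3456/1.44000 = 69.0726 − 22.4622 = 46.6104 atm
Ratio = 46.6104/59.6891 = 0.7809

P_vdW / P_ideal ≈ 0.7809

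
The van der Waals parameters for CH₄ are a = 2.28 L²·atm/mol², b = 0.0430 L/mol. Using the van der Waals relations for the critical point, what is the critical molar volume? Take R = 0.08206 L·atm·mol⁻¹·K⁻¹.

For a van der Waals gas, V_m,c = 3b.
V_m,c = 3×0.0430 = 0.1290 L/mol

V_m,c ≈ 0.1290 L/mol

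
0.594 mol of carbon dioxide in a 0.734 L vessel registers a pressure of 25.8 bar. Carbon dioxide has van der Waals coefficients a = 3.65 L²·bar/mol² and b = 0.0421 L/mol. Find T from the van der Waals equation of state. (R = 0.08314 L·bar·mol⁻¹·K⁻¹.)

T ≈ 404.7 K

T = (P + a n²/V²)(V − nb)/(nR)
P + a n²/V² = 25.8 + (3.65)(0.594)²/(0.734)² = 28.190 bar
V − nb = 0.734 − (0.594)(0.0421) = 0.70899 L
T = (28.190)(0.70899)/((0.594)(0.08314)) = 404.7 K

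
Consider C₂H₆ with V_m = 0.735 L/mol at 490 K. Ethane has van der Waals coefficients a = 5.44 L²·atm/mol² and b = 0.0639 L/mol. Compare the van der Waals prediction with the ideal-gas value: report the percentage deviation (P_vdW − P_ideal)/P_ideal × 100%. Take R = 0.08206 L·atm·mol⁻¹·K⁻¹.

-8.89 %

Ideal: P_ideal = RT/V_m = (0.08206)(490)/0.735 = 54.7067 atm
vdW: P = RT/(V_m − b) − a/V_m² = 40.2094/0.671100 − 5.44/0.540225 = 59.9157 − 10.0699 = 49.8458 atm
% deviation = (49.8458 − 54.7067)/54.7067 × 100% = -8.89%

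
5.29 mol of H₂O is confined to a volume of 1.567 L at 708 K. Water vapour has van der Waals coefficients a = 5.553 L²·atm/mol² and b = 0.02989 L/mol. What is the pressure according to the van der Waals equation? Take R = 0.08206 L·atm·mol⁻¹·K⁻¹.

P = nRT/(V − nb) − a n²/V²
nRT/(V − nb) = (5.29)(0.08206)(708)/(1.567 − 5.29×0.02989) = 307.34/1.4089 = 218.14 atm
a n²/V² = (5.553)(5.29)²/(1.567)² = 63.285 atm
P = 218.14 − 63.285 = 154.9 atm

P ≈ 154.9 atm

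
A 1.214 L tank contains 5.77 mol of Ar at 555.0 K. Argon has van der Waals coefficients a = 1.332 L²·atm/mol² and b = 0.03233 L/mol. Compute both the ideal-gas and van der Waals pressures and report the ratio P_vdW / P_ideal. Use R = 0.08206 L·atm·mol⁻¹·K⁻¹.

P_vdW / P_ideal ≈ 1.043

Ideal: P_ideal = nRT/V = (5.77)(0.08206)(555.0)/1.214 = 216.462 atm
vdW: P = nRT/(V − nb) − a n²/V² = 262.785/1.02746 − 44.3461/1.47380 = 255.762 − 30.0896 = 225.672 atm
Ratio = 225.672/216.462 = 1.043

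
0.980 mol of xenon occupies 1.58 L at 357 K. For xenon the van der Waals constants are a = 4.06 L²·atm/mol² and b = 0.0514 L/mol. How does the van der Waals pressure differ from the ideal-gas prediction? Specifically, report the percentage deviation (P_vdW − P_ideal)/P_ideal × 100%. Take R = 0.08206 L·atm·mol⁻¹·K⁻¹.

-5.30 %

Ideal: P_ideal = nRT/V = (0.980)(0.08206)(357)/1.58 = 18.1706 atm
vdW: P = nRT/(V − nb) − a n²/V² = 28.7095/1.52963 − 3.89922/2.49640 = 18.7689 − 1.56194 = 17.2070 atm
% deviation = (17.2070 − 18.1706)/18.1706 × 100% = -5.30%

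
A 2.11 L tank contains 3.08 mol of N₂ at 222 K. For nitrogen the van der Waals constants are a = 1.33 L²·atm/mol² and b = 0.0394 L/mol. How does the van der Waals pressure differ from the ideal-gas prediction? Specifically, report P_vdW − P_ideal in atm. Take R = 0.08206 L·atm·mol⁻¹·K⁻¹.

ΔP ≈ -1.211 atm

Ideal: P_ideal = nRT/V = (3.08)(0.08206)(222)/2.11 = 26.5921 atm
vdW: P = nRT/(V − nb) − a n²/V² = 56.1093/1.98865 − 12.6169/4.45210 = 28.2148 − 2.83392 = 25.3809 atm
ΔP = 25.3809 − 26.5921 = -1.211 atm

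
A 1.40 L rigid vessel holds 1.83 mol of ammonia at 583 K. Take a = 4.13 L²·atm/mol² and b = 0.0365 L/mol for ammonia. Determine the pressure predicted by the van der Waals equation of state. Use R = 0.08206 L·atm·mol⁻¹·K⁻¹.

P ≈ 58.61 atm

P = nRT/(V − nb) − a n²/V²
nRT/(V − nb) = (1.83)(0.08206)(583)/(1.40 − 1.83×0.0365) = 87.549/1.3332 = 65.668 atm
a n²/V² = (4.13)(1.83)²/(1.40)² = 7.0566 atm
P = 65.668 − 7.0566 = 58.61 atm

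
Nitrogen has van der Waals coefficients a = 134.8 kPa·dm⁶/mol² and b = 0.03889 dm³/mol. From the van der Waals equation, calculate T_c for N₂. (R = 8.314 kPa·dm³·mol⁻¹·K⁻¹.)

T_c ≈ 123.5 K

For a van der Waals gas, T_c = 8a/(27Rb).
T_c = 8×134.8/(27×8.314×0.03889) = 1078.4/8.7299 = 123.5 K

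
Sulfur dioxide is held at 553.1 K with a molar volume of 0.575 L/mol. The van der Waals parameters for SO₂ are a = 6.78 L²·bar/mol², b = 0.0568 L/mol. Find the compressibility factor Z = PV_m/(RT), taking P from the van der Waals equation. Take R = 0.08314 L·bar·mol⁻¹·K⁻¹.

P = RT/(V_m − b) − a/V_m² = (0.08314)(553.1)/(0.575 − 0.0568) − 6.78/(0.575)²
  = 45.985/0.51820 − 20.507 = 88.740 − 20.507 = 68.233 bar
Z = PV_m/(RT) = (68.233)(0.575)/((0.08314)(553.1)) = 39.234/45.985 = 0.8532

Z ≈ 0.8532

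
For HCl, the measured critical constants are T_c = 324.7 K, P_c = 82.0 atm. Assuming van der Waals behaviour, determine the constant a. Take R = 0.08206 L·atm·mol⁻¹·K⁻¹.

a ≈ 3.653 L²·atm/mol²

From T_c = 8a/(27Rb) and P_c = a/(27b²): a = 27 R² T_c²/(64 P_c).
a = 27×(0.08206)²×(324.7)²/(64×82.0) = 19169/5248.0 = 3.653 L²·atm/mol²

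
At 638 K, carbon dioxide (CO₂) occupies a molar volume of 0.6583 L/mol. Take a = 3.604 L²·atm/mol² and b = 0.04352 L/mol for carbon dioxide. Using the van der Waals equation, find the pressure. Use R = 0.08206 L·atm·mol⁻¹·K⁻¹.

P ≈ 76.84 atm

P = RT/(V_m − b) − a/V_m²
RT/(V_m − b) = (0.08206)(638)/(0.6583 − 0.04352) = 52.354/0.61478 = 85.159 atm
a/V_m² = 3.604/(0.6583)² = 8.3164 atm
P = 85.159 − 8.3164 = 76.84 atm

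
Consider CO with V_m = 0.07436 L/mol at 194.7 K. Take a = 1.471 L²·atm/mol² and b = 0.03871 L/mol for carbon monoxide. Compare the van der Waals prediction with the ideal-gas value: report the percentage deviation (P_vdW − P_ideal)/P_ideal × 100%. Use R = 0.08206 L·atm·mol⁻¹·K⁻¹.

-15.23 %

Ideal: P_ideal = RT/V_m = (0.08206)(194.7)/0.07436 = 214.861 atm
vdW: P = RT/(V_m − b) − a/V_m² = 15.9771/0.0356500 − 1.471/0.00552941 = 448.165 − 266.032 = 182.133 atm
% deviation = (182.133 − 214.861)/214.861 × 100% = -15.23%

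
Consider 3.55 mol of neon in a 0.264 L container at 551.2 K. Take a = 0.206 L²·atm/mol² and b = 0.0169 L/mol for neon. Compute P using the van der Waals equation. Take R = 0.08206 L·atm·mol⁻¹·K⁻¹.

P = nRT/(V − nb) − a n²/V²
nRT/(V − nb) = (3.55)(0.08206)(551.2)/(0.264 − 3.55×0.0169) = 160.57/0.20401 = 787.07 atm
a n²/V² = (0.206)(3.55)²/(0.264)² = 37.249 atm
P = 787.07 − 37.249 = 749.8 atm

P ≈ 749.8 atm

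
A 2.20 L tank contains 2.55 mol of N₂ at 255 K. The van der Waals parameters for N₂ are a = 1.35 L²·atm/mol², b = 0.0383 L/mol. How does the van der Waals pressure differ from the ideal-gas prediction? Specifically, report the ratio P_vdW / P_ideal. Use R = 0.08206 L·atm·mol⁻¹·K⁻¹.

Ideal: P_ideal = nRT/V = (2.55)(0.08206)(255)/2.20 = 24.2543 atm
vdW: P = nRT/(V − nb) − a n²/V² = 53.3595/2.10234 − 8.77838/4.84000 = 25.3810 − 1.81371 = 23.5673 atm
Ratio = 23.5673/24.2543 = 0.9717

P_vdW / P_ideal ≈ 0.9717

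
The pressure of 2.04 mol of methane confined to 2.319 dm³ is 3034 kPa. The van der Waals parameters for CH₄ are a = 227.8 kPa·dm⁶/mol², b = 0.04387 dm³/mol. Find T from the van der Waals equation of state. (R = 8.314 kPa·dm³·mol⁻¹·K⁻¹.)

T = (P + a n²/V²)(V − nb)/(nR)
P + a n²/V² = 3034 + (227.8)(2.04)²/(2.319)² = 3210.3 kPa
V − nb = 2.319 − (2.04)(0.04387) = 2.2295 dm³
T = (3210.3)(2.2295)/((2.04)(8.314)) = 422.0 K

T ≈ 422.0 K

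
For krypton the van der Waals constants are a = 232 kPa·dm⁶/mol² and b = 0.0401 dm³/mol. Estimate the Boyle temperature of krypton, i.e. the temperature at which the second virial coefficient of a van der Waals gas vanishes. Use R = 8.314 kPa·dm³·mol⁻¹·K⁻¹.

T_B ≈ 695.9 K

For a van der Waals gas the second virial coefficient B₂ = b − a/(RT) vanishes at T_B = a/(Rb).
T_B = 232/(8.314×0.0401) = 232/0.33339 = 695.9 K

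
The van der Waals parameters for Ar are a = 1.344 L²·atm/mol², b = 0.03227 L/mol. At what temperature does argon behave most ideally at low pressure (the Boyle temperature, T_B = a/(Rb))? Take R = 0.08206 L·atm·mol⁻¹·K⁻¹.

T_B ≈ 507.5 K

For a van der Waals gas the second virial coefficient B₂ = b − a/(RT) vanishes at T_B = a/(Rb).
T_B = 1.344/(0.08206×0.03227) = 1.344/0.0026481 = 507.5 K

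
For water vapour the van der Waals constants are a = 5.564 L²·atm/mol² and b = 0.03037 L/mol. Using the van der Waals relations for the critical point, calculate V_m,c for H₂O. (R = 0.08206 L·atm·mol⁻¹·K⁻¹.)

For a van der Waals gas, V_m,c = 3b.
V_m,c = 3×0.03037 = 0.09111 L/mol

V_m,c ≈ 0.09111 L/mol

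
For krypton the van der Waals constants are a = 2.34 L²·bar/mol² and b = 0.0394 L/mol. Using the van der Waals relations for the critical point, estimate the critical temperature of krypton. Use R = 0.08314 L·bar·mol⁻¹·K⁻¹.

For a van der Waals gas, T_c = 8a/(27Rb).
T_c = 8×2.34/(27×0.08314×0.0394) = 18.720/0.088444 = 211.7 K

T_c ≈ 211.7 K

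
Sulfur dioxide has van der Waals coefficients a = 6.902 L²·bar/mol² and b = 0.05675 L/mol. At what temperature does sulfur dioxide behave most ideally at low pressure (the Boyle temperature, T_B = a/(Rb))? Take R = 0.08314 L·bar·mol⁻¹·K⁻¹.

T_B ≈ 1463 K

For a van der Waals gas the second virial coefficient B₂ = b − a/(RT) vanishes at T_B = a/(Rb).
T_B = 6.902/(0.08314×0.05675) = 6.902/0.0047182 = 1463 K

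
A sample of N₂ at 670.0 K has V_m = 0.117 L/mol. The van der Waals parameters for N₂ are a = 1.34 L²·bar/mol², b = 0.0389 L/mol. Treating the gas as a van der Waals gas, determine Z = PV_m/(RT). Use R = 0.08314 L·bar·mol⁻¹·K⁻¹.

P = RT/(V_m − b) − a/V_m² = (0.08314)(670.0)/(0.117 − 0.0389) − 1.34/(0.117)²
  = 55.704/0.078100 − 97.889 = 713.24 − 97.889 = 615.35 bar
Z = PV_m/(RT) = (615.35)(0.117)/((0.08314)(670.0)) = 71.996/55.704 = 1.292

Z ≈ 1.292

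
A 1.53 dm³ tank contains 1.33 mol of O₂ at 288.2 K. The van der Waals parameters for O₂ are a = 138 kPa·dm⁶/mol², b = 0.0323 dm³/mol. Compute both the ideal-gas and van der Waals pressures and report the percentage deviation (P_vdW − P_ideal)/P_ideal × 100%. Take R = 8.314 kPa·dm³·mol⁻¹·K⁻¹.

Ideal: P_ideal = nRT/V = (1.33)(8.314)(288.2)/1.53 = 2082.88 kPa
vdW: P = nRT/(V − nb) − a n²/V² = 3186.81/1.48704 − 244.108/2.34090 = 2143.06 − 104.280 = 2038.78 kPa
% deviation = (2038.78 − 2082.88)/2082.88 × 100% = -2.12%

-2.12 %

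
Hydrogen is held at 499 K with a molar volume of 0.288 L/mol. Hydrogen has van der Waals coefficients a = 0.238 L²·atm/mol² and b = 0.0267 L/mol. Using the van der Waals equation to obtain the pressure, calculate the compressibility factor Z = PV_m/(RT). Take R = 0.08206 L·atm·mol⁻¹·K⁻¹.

Z ≈ 1.082

P = RT/(V_m − b) − a/V_m² = (0.08206)(499)/(0.288 − 0.0267) − 0.238/(0.288)²
  = 40.948/0.26130 − 2.8694 = 156.71 − 2.8694 = 153.84 atm
Z = PV_m/(RT) = (153.84)(0.288)/((0.08206)(499)) = 44.306/40.948 = 1.082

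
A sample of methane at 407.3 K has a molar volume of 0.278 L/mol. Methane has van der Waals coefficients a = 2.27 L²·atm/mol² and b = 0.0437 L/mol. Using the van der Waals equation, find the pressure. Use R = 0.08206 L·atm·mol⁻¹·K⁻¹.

P = RT/(V_m − b) − a/V_m²
RT/(V_m − b) = (0.08206)(407.3)/(0.278 − 0.0437) = 33.423/0.23430 = 142.65 atm
a/V_m² = 2.27/(0.278)² = 29.372 atm
P = 142.65 − 29.372 = 113.3 atm

P ≈ 113.3 atm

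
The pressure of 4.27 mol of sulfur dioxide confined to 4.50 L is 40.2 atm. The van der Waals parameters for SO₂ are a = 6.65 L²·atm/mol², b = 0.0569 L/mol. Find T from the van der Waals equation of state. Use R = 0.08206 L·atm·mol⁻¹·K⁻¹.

T = (P + a n²/V²)(V − nb)/(nR)
P + a n²/V² = 40.2 + (6.65)(4.27)²/(4.50)² = 46.188 atm
V − nb = 4.50 − (4.27)(0.0569) = 4.2570 L
T = (46.188)(4.2570)/((4.27)(0.08206)) = 561.1 K

T ≈ 561.1 K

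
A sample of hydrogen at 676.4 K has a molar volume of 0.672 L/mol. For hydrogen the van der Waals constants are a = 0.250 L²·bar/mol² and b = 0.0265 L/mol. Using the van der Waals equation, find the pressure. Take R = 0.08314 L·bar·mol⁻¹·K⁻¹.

P = RT/(V_m − b) − a/V_m²
RT/(V_m − b) = (0.08314)(676.4)/(0.672 − 0.0265) = 56.236/0.64550 = 87.120 bar
a/V_m² = 0.250/(0.672)² = 0.55361 bar
P = 87.120 − 0.55361 = 86.57 bar

P ≈ 86.57 bar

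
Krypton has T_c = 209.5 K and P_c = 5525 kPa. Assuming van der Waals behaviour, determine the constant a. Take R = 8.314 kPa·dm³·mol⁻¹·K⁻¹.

a ≈ 231.7 kPa·dm⁶/mol²

From T_c = 8a/(27Rb) and P_c = a/(27b²): a = 27 R² T_c²/(64 P_c).
a = 27×(8.314)²×(209.5)²/(64×5525) = 81912817/353600 = 231.7 kPa·dm⁶/mol²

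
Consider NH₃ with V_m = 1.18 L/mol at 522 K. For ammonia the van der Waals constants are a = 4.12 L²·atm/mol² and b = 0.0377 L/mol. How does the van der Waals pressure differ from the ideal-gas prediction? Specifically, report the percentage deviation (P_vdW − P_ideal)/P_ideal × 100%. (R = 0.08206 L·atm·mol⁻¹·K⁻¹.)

-4.85 %

Ideal: P_ideal = RT/V_m = (0.08206)(522)/1.18 = 36.3011 atm
vdW: P = RT/(V_m − b) − a/V_m² = 42.8353/1.14230 − 4.12/1.39240 = 37.4992 − 2.95892 = 34.5403 atm
% deviation = (34.5403 − 36.3011)/36.3011 × 100% = -4.85%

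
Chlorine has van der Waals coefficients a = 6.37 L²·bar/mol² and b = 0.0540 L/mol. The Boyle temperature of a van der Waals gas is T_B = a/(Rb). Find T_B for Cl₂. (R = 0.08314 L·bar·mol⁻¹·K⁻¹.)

For a van der Waals gas the second virial coefficient B₂ = b − a/(RT) vanishes at T_B = a/(Rb).
T_B = 6.37/(0.08314×0.0540) = 6.37/0.0044896 = 1419 K

T_B ≈ 1419 K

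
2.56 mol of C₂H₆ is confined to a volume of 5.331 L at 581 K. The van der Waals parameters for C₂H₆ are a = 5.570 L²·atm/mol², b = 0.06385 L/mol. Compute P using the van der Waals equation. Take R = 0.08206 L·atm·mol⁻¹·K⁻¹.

P = nRT/(V − nb) − a n²/V²
nRT/(V − nb) = (2.56)(0.08206)(581)/(5.331 − 2.56×0.06385) = 122.05/5.1675 = 23.619 atm
a n²/V² = (5.570)(2.56)²/(5.331)² = 1.2845 atm
P = 23.619 − 1.2845 = 22.33 atm

P ≈ 22.33 atm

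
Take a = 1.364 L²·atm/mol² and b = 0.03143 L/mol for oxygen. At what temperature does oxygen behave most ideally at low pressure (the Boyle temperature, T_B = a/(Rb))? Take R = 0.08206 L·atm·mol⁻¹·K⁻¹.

T_B ≈ 528.9 K

For a van der Waals gas the second virial coefficient B₂ = b − a/(RT) vanishes at T_B = a/(Rb).
T_B = 1.364/(0.08206×0.03143) = 1.364/0.0025791 = 528.9 K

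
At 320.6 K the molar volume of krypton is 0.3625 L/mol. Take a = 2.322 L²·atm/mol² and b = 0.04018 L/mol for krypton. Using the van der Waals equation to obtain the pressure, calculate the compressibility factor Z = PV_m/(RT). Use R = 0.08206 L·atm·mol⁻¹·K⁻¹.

Z ≈ 0.8812

P = RT/(V_m − b) − a/V_m² = (0.08206)(320.6)/(0.3625 − 0.04018) − 2.322/(0.3625)²
  = 26.308/0.32232 − 17.670 = 81.621 − 17.670 = 63.951 atm
Z = PV_m/(RT) = (63.951)(0.3625)/((0.08206)(320.6)) = 23.182/26.308 = 0.8812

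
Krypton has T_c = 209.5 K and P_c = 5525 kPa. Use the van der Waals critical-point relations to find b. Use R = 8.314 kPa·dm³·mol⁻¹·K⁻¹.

b ≈ 0.03941 dm³/mol

From T_c = 8a/(27Rb) and P_c = a/(27b²): b = R T_c/(8 P_c).
b = (8.314)(209.5)/(8×5525) = 1741.8/44200 = 0.03941 dm³/mol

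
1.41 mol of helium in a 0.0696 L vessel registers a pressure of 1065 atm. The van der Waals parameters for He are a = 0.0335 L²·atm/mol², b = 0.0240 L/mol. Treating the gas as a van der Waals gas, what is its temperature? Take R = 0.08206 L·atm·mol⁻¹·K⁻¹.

T ≈ 333.4 K

T = (P + a n²/V²)(V − nb)/(nR)
P + a n²/V² = 1065 + (0.0335)(1.41)²/(0.0696)² = 1078.7 atm
V − nb = 0.0696 − (1.41)(0.0240) = 0.035760 L
T = (1078.7)(0.035760)/((1.41)(0.08206)) = 333.4 K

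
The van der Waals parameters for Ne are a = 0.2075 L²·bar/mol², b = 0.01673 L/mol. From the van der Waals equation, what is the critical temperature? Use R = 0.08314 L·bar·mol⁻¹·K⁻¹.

T_c ≈ 44.20 K

For a van der Waals gas, T_c = 8a/(27Rb).
T_c = 8×0.2075/(27×0.08314×0.01673) = 1.6600/0.037555 = 44.20 K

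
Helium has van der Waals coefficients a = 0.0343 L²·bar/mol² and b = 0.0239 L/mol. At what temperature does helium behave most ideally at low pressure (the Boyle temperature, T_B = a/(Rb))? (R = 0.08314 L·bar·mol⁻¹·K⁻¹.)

T_B ≈ 17.26 K

For a van der Waals gas the second virial coefficient B₂ = b − a/(RT) vanishes at T_B = a/(Rb).
T_B = 0.0343/(0.08314×0.0239) = 0.0343/0.0019870 = 17.26 K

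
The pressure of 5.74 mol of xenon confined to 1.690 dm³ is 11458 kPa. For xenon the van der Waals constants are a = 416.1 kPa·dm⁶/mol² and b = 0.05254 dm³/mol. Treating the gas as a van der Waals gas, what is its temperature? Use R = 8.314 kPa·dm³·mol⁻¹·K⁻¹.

T ≈ 473.0 K

T = (P + a n²/V²)(V − nb)/(nR)
P + a n²/V² = 11458 + (416.1)(5.74)²/(1.690)² = 16258 kPa
V − nb = 1.690 − (5.74)(0.05254) = 1.3884 dm³
T = (16258)(1.3884)/((5.74)(8.314)) = 473.0 K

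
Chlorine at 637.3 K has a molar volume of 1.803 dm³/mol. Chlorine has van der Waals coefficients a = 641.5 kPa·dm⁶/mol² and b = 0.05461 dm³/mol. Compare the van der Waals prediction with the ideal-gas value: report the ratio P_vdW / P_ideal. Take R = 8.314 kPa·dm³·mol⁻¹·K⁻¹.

P_vdW / P_ideal ≈ 0.9641

Ideal: P_ideal = RT/V_m = (8.314)(637.3)/1.803 = 2938.72 kPa
vdW: P = RT/(V_m − b) − a/V_m² = 5298.51/1.74839 − 641.5/3.25081 = 3030.51 − 197.335 = 2833.18 kPa
Ratio = 2833.18/2938.72 = 0.9641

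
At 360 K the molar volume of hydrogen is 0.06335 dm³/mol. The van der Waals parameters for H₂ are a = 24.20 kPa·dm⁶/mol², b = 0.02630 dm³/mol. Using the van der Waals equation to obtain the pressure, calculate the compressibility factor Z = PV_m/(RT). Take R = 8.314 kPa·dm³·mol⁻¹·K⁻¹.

Z ≈ 1.582

P = RT/(V_m − b) − a/V_m² = (8.314)(360)/(0.06335 − 0.02630) − 24.20/(0.06335)²
  = 2993.0/0.037050 − 6030.1 = 80783 − 6030.1 = 74753 kPa
Z = PV_m/(RT) = (74753)(0.06335)/((8.314)(360)) = 4735.6/2993.0 = 1.582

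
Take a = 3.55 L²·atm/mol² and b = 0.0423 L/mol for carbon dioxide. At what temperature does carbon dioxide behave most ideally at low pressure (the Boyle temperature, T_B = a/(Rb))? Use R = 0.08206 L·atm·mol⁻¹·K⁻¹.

For a van der Waals gas the second virial coefficient B₂ = b − a/(RT) vanishes at T_B = a/(Rb).
T_B = 3.55/(0.08206×0.0423) = 3.55/0.0034711 = 1023 K

T_B ≈ 1023 K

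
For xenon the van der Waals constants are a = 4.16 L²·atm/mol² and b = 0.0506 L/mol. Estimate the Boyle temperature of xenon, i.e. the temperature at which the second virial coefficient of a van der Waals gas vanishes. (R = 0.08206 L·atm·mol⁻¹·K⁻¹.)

For a van der Waals gas the second virial coefficient B₂ = b − a/(RT) vanishes at T_B = a/(Rb).
T_B = 4.16/(0.08206×0.0506) = 4.16/0.0041522 = 1002 K

T_B ≈ 1002 K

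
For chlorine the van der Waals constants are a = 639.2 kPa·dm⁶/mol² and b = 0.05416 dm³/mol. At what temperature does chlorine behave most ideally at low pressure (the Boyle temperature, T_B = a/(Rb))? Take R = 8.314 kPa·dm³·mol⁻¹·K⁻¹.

T_B ≈ 1420 K

For a van der Waals gas the second virial coefficient B₂ = b − a/(RT) vanishes at T_B = a/(Rb).
T_B = 639.2/(8.314×0.05416) = 639.2/0.45029 = 1420 K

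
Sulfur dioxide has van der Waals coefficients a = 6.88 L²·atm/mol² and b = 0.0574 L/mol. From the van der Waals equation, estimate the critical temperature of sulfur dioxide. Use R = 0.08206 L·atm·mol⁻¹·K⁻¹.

For a van der Waals gas, T_c = 8a/(27Rb).
T_c = 8×6.88/(27×0.08206×0.0574) = 55.040/0.12718 = 432.8 K

T_c ≈ 432.8 K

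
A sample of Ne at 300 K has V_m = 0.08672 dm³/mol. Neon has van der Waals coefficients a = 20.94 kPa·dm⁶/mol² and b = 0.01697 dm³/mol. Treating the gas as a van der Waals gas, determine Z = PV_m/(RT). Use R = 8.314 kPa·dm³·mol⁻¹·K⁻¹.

Z ≈ 1.146

P = RT/(V_m − b) − a/V_m² = (8.314)(300)/(0.08672 − 0.01697) − 20.94/(0.08672)²
  = 2494.2/0.069750 − 2784.4 = 35759 − 2784.4 = 32975 kPa
Z = PV_m/(RT) = (32975)(0.08672)/((8.314)(300)) = 2859.6/2494.2 = 1.146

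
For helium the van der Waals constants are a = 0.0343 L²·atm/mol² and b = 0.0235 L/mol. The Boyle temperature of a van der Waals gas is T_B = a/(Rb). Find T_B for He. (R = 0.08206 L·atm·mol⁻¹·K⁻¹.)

T_B ≈ 17.79 K

For a van der Waals gas the second virial coefficient B₂ = b − a/(RT) vanishes at T_B = a/(Rb).
T_B = 0.0343/(0.08206×0.0235) = 0.0343/0.0019284 = 17.79 K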